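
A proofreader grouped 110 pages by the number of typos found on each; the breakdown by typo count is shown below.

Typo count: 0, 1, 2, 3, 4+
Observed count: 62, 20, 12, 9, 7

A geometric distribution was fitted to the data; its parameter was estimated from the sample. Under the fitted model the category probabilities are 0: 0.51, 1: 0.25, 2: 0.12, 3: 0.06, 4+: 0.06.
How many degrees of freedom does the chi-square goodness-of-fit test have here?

3

There are k = 5 categories and 1 parameter estimated from the data, so df = 5 − 1 − 1 = 3.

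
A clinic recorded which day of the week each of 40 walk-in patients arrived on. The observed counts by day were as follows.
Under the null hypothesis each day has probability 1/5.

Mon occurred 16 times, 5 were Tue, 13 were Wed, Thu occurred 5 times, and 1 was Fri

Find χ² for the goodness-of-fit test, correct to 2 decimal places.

19.50

Expected count for each of the 5 categories: 40/5 = 8.
Mon: (16 − 8)²/8 = 64/8 = 8.000
Tue: (5 − 8)²/8 = 9/8 = 1.125
Wed: (13 − 8)²/8 = 25/8 = 3.125
Thu: (5 − 8)²/8 = 9/8 = 1.125
Fri: (1 − 8)²/8 = 49/8 = 6.125
Sum = 19.50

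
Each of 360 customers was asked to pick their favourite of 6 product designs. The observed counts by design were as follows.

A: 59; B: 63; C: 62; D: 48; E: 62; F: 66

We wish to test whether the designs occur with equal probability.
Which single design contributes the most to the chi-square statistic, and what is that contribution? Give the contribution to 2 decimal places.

Under H₀ each category has probability 1/6, so each expected count is 360/6 = 60.
A: (59 − 60)²/60 = 1/60 = 0.017
B: (63 − 60)²/60 = 9/60 = 0.150
C: (62 − 60)²/60 = 4/60 = 0.067
D: (48 − 60)²/60 = 144/60 = 2.400
E: (62 − 60)²/60 = 4/60 = 0.067
F: (66 − 60)²/60 = 36/60 = 0.600
The largest term is for D: 2.40.

D, 2.40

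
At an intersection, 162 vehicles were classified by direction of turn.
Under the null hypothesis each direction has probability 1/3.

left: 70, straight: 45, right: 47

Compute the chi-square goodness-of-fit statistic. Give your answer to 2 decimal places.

7.15

Expected count for each of the 3 categories: 162/3 = 54.
cat           O        E   (O−E)²/E
left         70       54      4.741
straight     45       54      1.500
right        47       54      0.907
Sum = 7.15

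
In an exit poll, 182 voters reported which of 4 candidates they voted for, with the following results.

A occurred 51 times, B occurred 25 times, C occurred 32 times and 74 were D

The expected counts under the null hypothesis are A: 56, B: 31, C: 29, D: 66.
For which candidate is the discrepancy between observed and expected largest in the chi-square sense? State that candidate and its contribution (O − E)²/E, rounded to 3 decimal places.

χ² = (51−56)²/56 + (25−31)²/31 + (32−29)²/29 + (74−66)²/66
   = 0.4464 + 1.1613 + 0.3103 + 0.9697
The largest term is for B: 1.161.

B, 1.161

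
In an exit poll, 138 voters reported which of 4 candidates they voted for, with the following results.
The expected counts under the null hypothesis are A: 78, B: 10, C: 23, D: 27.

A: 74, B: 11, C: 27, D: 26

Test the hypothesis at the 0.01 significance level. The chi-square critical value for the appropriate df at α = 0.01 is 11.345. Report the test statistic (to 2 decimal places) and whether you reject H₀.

1.04; do not reject

cat         O        E   (O−E)²/E
A          74       78      0.205
B          11       10      0.100
C          27       23      0.696
D          26       27      0.037
Sum = 1.04
df = 3. Since 1.04 < 11.345, we do not reject H₀.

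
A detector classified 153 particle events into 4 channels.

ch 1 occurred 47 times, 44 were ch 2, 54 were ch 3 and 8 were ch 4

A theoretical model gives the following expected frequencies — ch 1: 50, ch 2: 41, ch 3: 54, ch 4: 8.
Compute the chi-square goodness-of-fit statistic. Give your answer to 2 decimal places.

χ² = (47−50)²/50 + (44−41)²/41 + (54−54)²/54 + (8−8)²/8
   = 0.180 + 0.220 + 0.000 + 0.000
Sum = 0.40

0.40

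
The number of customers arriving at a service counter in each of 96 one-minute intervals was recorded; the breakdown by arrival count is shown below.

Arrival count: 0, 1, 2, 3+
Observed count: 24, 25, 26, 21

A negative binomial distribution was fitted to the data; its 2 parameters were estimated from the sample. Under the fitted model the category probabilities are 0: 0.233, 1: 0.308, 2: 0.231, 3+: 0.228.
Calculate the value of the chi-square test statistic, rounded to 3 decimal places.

Expected counts E_i = n·p_i: 96×0.233 = 22.368, 96×0.308 = 29.568, 96×0.231 = 22.176, 96×0.228 = 21.888.
0: (24 − 22.368)²/22.368 = 2.663424/22.368 = 0.1191
1: (25 − 29.568)²/29.568 = 20.866624/29.568 = 0.7057
2: (26 − 22.176)²/22.176 = 14.622976/22.176 = 0.6594
3+: (21 − 21.888)²/21.888 = 0.788544/21.888 = 0.0360
Sum = 1.520

1.520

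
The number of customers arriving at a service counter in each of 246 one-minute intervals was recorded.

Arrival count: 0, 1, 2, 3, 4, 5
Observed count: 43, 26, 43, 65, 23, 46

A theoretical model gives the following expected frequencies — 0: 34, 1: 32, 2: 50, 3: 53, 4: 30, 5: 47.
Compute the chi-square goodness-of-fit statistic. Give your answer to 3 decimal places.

8.859

χ² = (43−34)²/34 + (26−32)²/32 + (43−50)²/50 + (65−53)²/53 + (23−30)²/30 + (46−47)²/47
   = 2.3824 + 1.1250 + 0.9800 + 2.7170 + 1.6333 + 0.0213
Sum = 8.859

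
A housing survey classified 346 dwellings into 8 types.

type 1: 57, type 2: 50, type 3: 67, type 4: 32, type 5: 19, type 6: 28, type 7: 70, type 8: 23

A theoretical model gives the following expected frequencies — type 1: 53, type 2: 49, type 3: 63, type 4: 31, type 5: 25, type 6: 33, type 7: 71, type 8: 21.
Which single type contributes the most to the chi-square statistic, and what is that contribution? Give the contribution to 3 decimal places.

type 5, 1.440

type 1: (57 − 53)²/53 = 16/53 = 0.3019
type 2: (50 − 49)²/49 = 1/49 = 0.0204
type 3: (67 − 63)²/63 = 16/63 = 0.2540
type 4: (32 − 31)²/31 = 1/31 = 0.0323
type 5: (19 − 25)²/25 = 36/25 = 1.4400
type 6: (28 − 33)²/33 = 25/33 = 0.7576
type 7: (70 − 71)²/71 = 1/71 = 0.0141
type 8: (23 − 21)²/21 = 4/21 = 0.1905
The largest term is for type 5: 1.440.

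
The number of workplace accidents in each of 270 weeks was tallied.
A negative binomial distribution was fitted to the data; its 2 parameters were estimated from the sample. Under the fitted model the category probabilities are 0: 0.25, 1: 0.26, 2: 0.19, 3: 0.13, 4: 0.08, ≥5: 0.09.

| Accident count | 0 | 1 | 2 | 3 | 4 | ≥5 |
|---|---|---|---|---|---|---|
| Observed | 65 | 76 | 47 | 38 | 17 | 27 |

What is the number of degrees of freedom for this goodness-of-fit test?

There are k = 6 categories and 2 parameters estimated from the data, so df = 6 − 1 − 2 = 3.

3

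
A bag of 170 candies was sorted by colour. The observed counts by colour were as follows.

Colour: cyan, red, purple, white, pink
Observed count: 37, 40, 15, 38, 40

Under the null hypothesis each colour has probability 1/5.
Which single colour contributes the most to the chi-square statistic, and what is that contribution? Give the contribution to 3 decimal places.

purple, 10.618

Expected count for each of the 5 categories: 170/5 = 34.
cat         O        E   (O−E)²/E
cyan       37       34     0.2647
red        40       34     1.0588
purple     15       34    10.6176
white      38       34     0.4706
pink       40       34     1.0588
The largest term is for purple: 10.618.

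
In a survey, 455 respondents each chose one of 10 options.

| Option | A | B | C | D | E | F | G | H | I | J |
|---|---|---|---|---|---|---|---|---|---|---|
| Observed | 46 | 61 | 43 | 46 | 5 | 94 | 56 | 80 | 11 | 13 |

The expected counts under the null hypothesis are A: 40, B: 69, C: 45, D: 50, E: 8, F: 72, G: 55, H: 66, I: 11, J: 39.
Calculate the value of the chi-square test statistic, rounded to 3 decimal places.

χ² = (46−40)²/40 + (61−69)²/69 + (43−45)²/45 + (46−50)²/50 + (5−8)²/8 + (94−72)²/72 + (56−55)²/55 + (80−66)²/66 + (11−11)²/11 + (13−39)²/39
   = 0.9000 + 0.9275 + 0.0889 + 0.3200 + 1.1250 + 6.7222 + 0.0182 + 2.9697 + 0.0000 + 17.3333
Sum = 30.405

30.405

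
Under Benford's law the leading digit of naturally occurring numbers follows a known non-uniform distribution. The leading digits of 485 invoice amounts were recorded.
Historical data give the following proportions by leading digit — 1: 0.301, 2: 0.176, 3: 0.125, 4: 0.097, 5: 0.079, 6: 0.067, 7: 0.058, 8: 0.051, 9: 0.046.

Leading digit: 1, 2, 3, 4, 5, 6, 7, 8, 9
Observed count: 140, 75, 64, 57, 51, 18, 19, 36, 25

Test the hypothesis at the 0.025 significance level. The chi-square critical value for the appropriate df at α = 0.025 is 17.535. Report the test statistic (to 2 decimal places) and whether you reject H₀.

Expected counts E_i = n·p_i: 485×0.301 = 145.985, 485×0.176 = 85.36, 485×0.125 = 60.625, 485×0.097 = 47.045, 485×0.079 = 38.315, 485×0.067 = 32.495, 485×0.058 = 28.13, 485×0.051 = 24.735, 485×0.046 = 22.31.
cat         O        E   (O−E)²/E
1         140  145.985      0.245
2          75    85.36      1.257
3          64   60.625      0.188
4          57   47.045      2.107
5          51   38.315      4.200
6          18   32.495      6.466
7          19    28.13      2.963
8          36   24.735      5.130
9          25    22.31      0.324
Sum = 22.88
df = 8. Since 22.88 > 17.535, we reject H₀.

22.88; reject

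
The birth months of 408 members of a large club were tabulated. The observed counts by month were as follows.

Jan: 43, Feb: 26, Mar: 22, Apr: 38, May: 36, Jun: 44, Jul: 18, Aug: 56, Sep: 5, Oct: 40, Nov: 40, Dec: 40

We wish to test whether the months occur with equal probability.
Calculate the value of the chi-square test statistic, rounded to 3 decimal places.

Expected count for each of the 12 categories: 408/12 = 34.
χ² = (43−34)²/34 + (26−34)²/34 + (22−34)²/34 + (38−34)²/34 + (36−34)²/34 + (44−34)²/34 + (18−34)²/34 + (56−34)²/34 + (5−34)²/34 + (40−34)²/34 + (40−34)²/34 + (40−34)²/34
   = 2.3824 + 1.8824 + 4.2353 + 0.4706 + 0.1176 + 2.9412 + 7.5294 + 14.2353 + 24.7353 + 1.0588 + 1.0588 + 1.0588
Sum = 61.706

61.706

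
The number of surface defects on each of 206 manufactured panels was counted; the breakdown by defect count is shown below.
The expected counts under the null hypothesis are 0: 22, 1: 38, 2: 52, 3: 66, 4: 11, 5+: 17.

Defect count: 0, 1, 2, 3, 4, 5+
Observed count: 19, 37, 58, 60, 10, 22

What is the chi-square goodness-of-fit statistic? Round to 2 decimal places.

3.23

χ² = (19−22)²/22 + (37−38)²/38 + (58−52)²/52 + (60−66)²/66 + (10−11)²/11 + (22−17)²/17
   = 0.409 + 0.026 + 0.692 + 0.545 + 0.091 + 1.471
Sum = 3.23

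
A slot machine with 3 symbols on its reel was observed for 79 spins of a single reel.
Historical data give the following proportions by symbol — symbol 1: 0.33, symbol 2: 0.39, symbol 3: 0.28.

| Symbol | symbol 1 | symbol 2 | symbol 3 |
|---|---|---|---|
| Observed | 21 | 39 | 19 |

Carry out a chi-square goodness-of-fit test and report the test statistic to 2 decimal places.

3.60

Expected counts E_i = n·p_i: 79×0.33 = 26.07, 79×0.39 = 30.81, 79×0.28 = 22.12.
symbol 1: (21 − 26.07)²/26.07 = 25.7049/26.07 = 0.986
symbol 2: (39 − 30.81)²/30.81 = 67.0761/30.81 = 2.177
symbol 3: (19 − 22.12)²/22.12 = 9.7344/22.12 = 0.440
Sum = 3.60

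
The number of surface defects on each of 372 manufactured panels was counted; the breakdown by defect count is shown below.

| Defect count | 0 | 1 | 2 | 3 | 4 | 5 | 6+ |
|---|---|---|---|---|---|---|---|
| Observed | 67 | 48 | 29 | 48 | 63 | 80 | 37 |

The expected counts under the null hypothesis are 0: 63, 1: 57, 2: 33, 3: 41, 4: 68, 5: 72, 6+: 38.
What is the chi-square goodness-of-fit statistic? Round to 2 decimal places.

4.64

cat         O        E   (O−E)²/E
0          67       63      0.254
1          48       57      1.421
2          29       33      0.485
3          48       41      1.195
4          63       68      0.368
5          80       72      0.889
6+         37       38      0.026
Sum = 4.64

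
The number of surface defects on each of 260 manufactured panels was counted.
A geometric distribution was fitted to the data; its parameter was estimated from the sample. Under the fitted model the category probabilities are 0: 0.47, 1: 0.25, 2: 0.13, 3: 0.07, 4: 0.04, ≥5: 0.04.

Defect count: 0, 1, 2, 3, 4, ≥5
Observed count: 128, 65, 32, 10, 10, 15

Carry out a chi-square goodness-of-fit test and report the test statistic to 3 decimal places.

Expected counts E_i = n·p_i: 260×0.47 = 122.2, 260×0.25 = 65, 260×0.13 = 33.8, 260×0.07 = 18.2, 260×0.04 = 10.4, 260×0.04 = 10.4.
χ² = (128−122.2)²/122.2 + (65−65)²/65 + (32−33.8)²/33.8 + (10−18.2)²/18.2 + (10−10.4)²/10.4 + (15−10.4)²/10.4
   = 0.2753 + 0.0000 + 0.0959 + 3.6945 + 0.0154 + 2.0346
Sum = 6.116

6.116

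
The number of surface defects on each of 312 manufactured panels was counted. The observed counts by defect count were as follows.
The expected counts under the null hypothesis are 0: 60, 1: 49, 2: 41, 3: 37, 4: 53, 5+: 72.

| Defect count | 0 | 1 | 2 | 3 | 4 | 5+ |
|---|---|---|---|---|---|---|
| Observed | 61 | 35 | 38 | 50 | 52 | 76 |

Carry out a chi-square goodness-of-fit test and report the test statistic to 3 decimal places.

9.045

cat         O        E   (O−E)²/E
0          61       60     0.0167
1          35       49     4.0000
2          38       41     0.2195
3          50       37     4.5676
4          52       53     0.0189
5+         76       72     0.2222
Sum = 9.045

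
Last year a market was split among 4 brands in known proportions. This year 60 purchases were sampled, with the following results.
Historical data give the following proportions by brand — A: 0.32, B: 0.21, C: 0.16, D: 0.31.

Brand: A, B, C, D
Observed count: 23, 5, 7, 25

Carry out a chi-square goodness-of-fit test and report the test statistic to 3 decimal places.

8.243

Expected counts E_i = n·p_i: 60×0.32 = 19.2, 60×0.21 = 12.6, 60×0.16 = 9.6, 60×0.31 = 18.6.
A: (23 − 19.2)²/19.2 = 14.44/19.2 = 0.7521
B: (5 − 12.6)²/12.6 = 57.76/12.6 = 4.5841
C: (7 − 9.6)²/9.6 = 6.76/9.6 = 0.7042
D: (25 − 18.6)²/18.6 = 40.96/18.6 = 2.2022
Sum = 8.243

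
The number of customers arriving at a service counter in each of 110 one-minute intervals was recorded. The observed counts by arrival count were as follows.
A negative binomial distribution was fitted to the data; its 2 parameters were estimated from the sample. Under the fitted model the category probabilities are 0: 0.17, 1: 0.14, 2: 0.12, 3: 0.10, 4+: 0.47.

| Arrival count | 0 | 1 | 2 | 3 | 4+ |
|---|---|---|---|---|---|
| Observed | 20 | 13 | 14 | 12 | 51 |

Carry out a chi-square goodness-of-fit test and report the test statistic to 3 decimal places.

Expected counts E_i = n·p_i: 110×0.17 = 18.7, 110×0.14 = 15.4, 110×0.12 = 13.2, 110×0.10 = 11, 110×0.47 = 51.7.
0: (20 − 18.7)²/18.7 = 1.69/18.7 = 0.0904
1: (13 − 15.4)²/15.4 = 5.76/15.4 = 0.3740
2: (14 − 13.2)²/13.2 = 0.64/13.2 = 0.0485
3: (12 − 11)²/11 = 1/11 = 0.0909
4+: (51 − 51.7)²/51.7 = 0.49/51.7 = 0.0095
Sum = 0.613

0.613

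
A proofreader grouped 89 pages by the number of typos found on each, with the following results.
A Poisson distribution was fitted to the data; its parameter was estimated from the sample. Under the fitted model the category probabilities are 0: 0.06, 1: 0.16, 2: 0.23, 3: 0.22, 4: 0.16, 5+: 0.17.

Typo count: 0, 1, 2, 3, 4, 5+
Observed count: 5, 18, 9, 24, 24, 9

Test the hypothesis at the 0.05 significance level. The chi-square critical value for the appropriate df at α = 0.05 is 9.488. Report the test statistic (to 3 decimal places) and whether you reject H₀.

17.612; reject

Expected counts E_i = n·p_i: 89×0.06 = 5.34, 89×0.16 = 14.24, 89×0.23 = 20.47, 89×0.22 = 19.58, 89×0.16 = 14.24, 89×0.17 = 15.13.
χ² = (5−5.34)²/5.34 + (18−14.24)²/14.24 + (9−20.47)²/20.47 + (24−19.58)²/19.58 + (24−14.24)²/14.24 + (9−15.13)²/15.13
   = 0.0216 + 0.9928 + 6.4270 + 0.9978 + 6.6894 + 2.4836
Sum = 17.612
df = 4. Since 17.612 > 9.488, we reject H₀.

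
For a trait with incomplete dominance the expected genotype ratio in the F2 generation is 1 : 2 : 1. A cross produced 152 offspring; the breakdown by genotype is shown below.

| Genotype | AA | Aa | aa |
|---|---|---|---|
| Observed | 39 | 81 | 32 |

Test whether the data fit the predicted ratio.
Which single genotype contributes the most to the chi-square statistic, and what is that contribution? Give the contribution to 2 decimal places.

aa, 0.95

Ratio total = 4. Expected counts: 152×1/4 = 38, 152×2/4 = 76, 152×1/4 = 38.
χ² = (39−38)²/38 + (81−76)²/76 + (32−38)²/38
   = 0.026 + 0.329 + 0.947
The largest term is for aa: 0.95.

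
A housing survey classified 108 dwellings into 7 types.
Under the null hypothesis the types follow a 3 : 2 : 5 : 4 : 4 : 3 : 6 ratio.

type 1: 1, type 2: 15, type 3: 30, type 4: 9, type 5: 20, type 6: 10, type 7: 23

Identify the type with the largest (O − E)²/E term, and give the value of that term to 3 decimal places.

type 1, 10.083

Ratio total = 27. Expected counts: 108×3/27 = 12, 108×2/27 = 8, 108×5/27 = 20, 108×4/27 = 16, 108×4/27 = 16, 108×3/27 = 12, 108×6/27 = 24.
type 1: (1 − 12)²/12 = 121/12 = 10.0833
type 2: (15 − 8)²/8 = 49/8 = 6.1250
type 3: (30 − 20)²/20 = 100/20 = 5.0000
type 4: (9 − 16)²/16 = 49/16 = 3.0625
type 5: (20 − 16)²/16 = 16/16 = 1.0000
type 6: (10 − 12)²/12 = 4/12 = 0.3333
type 7: (23 − 24)²/24 = 1/24 = 0.0417
The largest term is for type 1: 10.083.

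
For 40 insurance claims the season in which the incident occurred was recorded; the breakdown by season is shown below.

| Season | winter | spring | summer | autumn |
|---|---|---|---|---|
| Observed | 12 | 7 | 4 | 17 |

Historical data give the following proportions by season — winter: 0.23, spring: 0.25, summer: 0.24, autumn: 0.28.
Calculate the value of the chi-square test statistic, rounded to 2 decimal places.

Expected counts E_i = n·p_i: 40×0.23 = 9.2, 40×0.25 = 10, 40×0.24 = 9.6, 40×0.28 = 11.2.
cat         O        E   (O−E)²/E
winter     12      9.2      0.852
spring      7       10      0.900
summer      4      9.6      3.267
autumn     17     11.2      3.004
Sum = 8.02

8.02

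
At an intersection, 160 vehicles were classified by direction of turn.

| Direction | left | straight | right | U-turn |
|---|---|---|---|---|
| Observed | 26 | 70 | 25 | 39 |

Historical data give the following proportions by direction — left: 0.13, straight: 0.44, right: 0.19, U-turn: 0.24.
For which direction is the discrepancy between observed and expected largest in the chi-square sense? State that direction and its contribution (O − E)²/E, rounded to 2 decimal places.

Expected counts E_i = n·p_i: 160×0.13 = 20.8, 160×0.44 = 70.4, 160×0.19 = 30.4, 160×0.24 = 38.4.
left: (26 − 20.8)²/20.8 = 27.04/20.8 = 1.300
straight: (70 − 70.4)²/70.4 = 0.16/70.4 = 0.002
right: (25 − 30.4)²/30.4 = 29.16/30.4 = 0.959
U-turn: (39 − 38.4)²/38.4 = 0.36/38.4 = 0.009
The largest term is for left: 1.30.

left, 1.30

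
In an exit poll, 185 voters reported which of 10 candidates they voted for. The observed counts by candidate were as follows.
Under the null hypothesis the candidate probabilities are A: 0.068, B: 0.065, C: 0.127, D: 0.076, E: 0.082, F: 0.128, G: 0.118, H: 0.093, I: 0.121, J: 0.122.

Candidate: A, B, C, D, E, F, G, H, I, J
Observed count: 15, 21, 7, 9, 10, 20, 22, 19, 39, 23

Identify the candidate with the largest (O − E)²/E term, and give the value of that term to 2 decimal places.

I, 12.33

Expected counts E_i = n·p_i: 185×0.068 = 12.58, 185×0.065 = 12.025, 185×0.127 = 23.495, 185×0.076 = 14.06, 185×0.082 = 15.17, 185×0.128 = 23.68, 185×0.118 = 21.83, 185×0.093 = 17.205, 185×0.121 = 22.385, 185×0.122 = 22.57.
A: (15 − 12.58)²/12.58 = 5.8564/12.58 = 0.466
B: (21 − 12.025)²/12.025 = 80.550625/12.025 = 6.699
C: (7 − 23.495)²/23.495 = 272.085025/23.495 = 11.581
D: (9 − 14.06)²/14.06 = 25.6036/14.06 = 1.821
E: (10 − 15.17)²/15.17 = 26.7289/15.17 = 1.762
F: (20 − 23.68)²/23.68 = 13.5424/23.68 = 0.572
G: (22 − 21.83)²/21.83 = 0.0289/21.83 = 0.001
H: (19 − 17.205)²/17.205 = 3.222025/17.205 = 0.187
I: (39 − 22.385)²/22.385 = 276.058225/22.385 = 12.332
J: (23 − 22.57)²/22.57 = 0.1849/22.57 = 0.008
The largest term is for I: 12.33.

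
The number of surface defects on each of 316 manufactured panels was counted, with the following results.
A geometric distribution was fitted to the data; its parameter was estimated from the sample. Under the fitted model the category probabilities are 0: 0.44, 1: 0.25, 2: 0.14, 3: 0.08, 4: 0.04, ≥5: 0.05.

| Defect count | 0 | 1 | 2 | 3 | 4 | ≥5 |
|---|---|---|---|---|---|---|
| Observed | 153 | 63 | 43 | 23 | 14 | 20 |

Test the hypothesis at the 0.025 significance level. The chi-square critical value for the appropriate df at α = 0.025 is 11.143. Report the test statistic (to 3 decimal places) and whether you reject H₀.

Expected counts E_i = n·p_i: 316×0.44 = 139.04, 316×0.25 = 79, 316×0.14 = 44.24, 316×0.08 = 25.28, 316×0.04 = 12.64, 316×0.05 = 15.8.
χ² = (153−139.04)²/139.04 + (63−79)²/79 + (43−44.24)²/44.24 + (23−25.28)²/25.28 + (14−12.64)²/12.64 + (20−15.8)²/15.8
   = 1.4016 + 3.2405 + 0.0348 + 0.2056 + 0.1463 + 1.1165
Sum = 6.145
df = 4. Since 6.145 < 11.143, we do not reject H₀.

6.145; do not reject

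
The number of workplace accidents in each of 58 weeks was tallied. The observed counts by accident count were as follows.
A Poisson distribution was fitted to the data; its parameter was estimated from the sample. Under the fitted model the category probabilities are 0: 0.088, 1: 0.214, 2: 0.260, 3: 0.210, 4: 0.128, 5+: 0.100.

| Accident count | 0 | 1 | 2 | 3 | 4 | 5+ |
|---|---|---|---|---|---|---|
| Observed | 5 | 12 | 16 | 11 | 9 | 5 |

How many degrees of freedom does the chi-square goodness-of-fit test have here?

There are k = 6 categories and 1 parameter estimated from the data, so df = 6 − 1 − 1 = 4.

4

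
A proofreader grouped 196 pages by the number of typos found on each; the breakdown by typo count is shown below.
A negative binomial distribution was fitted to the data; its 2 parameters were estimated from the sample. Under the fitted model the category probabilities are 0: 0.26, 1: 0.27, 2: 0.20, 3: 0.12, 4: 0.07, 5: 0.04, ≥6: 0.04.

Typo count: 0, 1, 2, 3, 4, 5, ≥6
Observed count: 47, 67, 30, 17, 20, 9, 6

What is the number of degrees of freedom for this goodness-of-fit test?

There are k = 7 categories and 2 parameters estimated from the data, so df = 7 − 1 − 2 = 4.

4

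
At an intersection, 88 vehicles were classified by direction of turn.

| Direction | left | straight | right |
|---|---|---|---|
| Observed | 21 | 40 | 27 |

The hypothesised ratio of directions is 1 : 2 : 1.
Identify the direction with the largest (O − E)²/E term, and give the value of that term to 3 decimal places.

right, 1.136

Ratio total = 4. Expected counts: 88×1/4 = 22, 88×2/4 = 44, 88×1/4 = 22.
χ² = (21−22)²/22 + (40−44)²/44 + (27−22)²/22
   = 0.0455 + 0.3636 + 1.1364
The largest term is for right: 1.136.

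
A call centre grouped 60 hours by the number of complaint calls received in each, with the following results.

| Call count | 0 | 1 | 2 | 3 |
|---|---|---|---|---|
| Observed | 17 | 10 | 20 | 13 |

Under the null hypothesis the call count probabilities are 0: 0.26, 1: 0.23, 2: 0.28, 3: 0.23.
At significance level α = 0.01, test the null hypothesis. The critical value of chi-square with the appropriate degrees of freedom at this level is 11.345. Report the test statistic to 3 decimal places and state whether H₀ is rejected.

Expected counts E_i = n·p_i: 60×0.26 = 15.6, 60×0.23 = 13.8, 60×0.28 = 16.8, 60×0.23 = 13.8.
χ² = (17−15.6)²/15.6 + (10−13.8)²/13.8 + (20−16.8)²/16.8 + (13−13.8)²/13.8
   = 0.1256 + 1.0464 + 0.6095 + 0.0464
Sum = 1.828
df = 3. Since 1.828 < 11.345, we do not reject H₀.

1.828; do not reject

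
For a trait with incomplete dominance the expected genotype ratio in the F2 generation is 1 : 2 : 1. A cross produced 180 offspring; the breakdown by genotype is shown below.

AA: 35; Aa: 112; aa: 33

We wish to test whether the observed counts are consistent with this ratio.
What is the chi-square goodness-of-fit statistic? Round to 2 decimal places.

10.80

Ratio total = 4. Expected counts: 180×1/4 = 45, 180×2/4 = 90, 180×1/4 = 45.
χ² = (35−45)²/45 + (112−90)²/90 + (33−45)²/45
   = 2.222 + 5.378 + 3.200
Sum = 10.80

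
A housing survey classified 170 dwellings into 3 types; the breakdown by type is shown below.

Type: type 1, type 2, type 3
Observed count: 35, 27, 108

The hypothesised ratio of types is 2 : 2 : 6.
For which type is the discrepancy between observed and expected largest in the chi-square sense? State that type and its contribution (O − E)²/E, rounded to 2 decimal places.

type 2, 1.44

Ratio total = 10. Expected counts: 170×2/10 = 34, 170×2/10 = 34, 170×6/10 = 102.
χ² = (35−34)²/34 + (27−34)²/34 + (108−102)²/102
   = 0.029 + 1.441 + 0.353
The largest term is for type 2: 1.44.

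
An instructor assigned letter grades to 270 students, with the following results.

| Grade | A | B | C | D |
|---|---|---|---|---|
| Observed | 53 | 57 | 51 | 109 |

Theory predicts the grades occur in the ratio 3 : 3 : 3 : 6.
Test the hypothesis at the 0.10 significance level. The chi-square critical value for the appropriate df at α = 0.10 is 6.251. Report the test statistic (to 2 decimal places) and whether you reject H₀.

0.36; do not reject

Ratio total = 15. Expected counts: 270×3/15 = 54, 270×3/15 = 54, 270×3/15 = 54, 270×6/15 = 108.
A: (53 − 54)²/54 = 1/54 = 0.019
B: (57 − 54)²/54 = 9/54 = 0.167
C: (51 − 54)²/54 = 9/54 = 0.167
D: (109 − 108)²/108 = 1/108 = 0.009
Sum = 0.36
df = 3. Since 0.36 < 6.251, we do not reject H₀.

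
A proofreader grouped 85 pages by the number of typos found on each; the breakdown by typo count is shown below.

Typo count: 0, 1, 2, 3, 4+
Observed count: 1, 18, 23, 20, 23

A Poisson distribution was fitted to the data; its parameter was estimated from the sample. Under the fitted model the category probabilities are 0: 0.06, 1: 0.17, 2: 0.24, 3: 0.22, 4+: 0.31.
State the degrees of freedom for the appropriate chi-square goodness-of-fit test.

There are k = 5 categories and 1 parameter estimated from the data, so df = 5 − 1 − 1 = 3.

3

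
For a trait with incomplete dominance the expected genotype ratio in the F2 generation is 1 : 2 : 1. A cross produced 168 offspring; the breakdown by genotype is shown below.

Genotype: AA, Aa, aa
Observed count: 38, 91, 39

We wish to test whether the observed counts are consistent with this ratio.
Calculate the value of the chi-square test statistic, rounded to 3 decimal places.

1.179

Ratio total = 4. Expected counts: 168×1/4 = 42, 168×2/4 = 84, 168×1/4 = 42.
cat         O        E   (O−E)²/E
AA         38       42     0.3810
Aa         91       84     0.5833
aa         39       42     0.2143
Sum = 1.179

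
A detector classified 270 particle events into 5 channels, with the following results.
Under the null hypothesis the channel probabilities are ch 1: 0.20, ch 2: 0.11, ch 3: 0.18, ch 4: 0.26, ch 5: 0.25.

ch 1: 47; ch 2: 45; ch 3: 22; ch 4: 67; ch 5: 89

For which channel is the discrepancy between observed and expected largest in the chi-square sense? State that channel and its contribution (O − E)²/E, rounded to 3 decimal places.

Expected counts E_i = n·p_i: 270×0.20 = 54, 270×0.11 = 29.7, 270×0.18 = 48.6, 270×0.26 = 70.2, 270×0.25 = 67.5.
cat         O        E   (O−E)²/E
ch 1       47       54     0.9074
ch 2       45     29.7     7.8818
ch 3       22     48.6    14.5588
ch 4       67     70.2     0.1459
ch 5       89     67.5     6.8481
The largest term is for ch 3: 14.559.

ch 3, 14.559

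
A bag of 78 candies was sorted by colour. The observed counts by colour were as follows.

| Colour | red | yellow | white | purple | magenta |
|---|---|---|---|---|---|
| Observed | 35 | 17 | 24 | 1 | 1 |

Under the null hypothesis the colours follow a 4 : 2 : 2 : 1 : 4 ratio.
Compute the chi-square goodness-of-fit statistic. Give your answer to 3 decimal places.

45.333

Ratio total = 13. Expected counts: 78×4/13 = 24, 78×2/13 = 12, 78×2/13 = 12, 78×1/13 = 6, 78×4/13 = 24.
red: (35 − 24)²/24 = 121/24 = 5.0417
yellow: (17 − 12)²/12 = 25/12 = 2.0833
white: (24 − 12)²/12 = 144/12 = 12.0000
purple: (1 − 6)²/6 = 25/6 = 4.1667
magenta: (1 − 24)²/24 = 529/24 = 22.0417
Sum = 45.333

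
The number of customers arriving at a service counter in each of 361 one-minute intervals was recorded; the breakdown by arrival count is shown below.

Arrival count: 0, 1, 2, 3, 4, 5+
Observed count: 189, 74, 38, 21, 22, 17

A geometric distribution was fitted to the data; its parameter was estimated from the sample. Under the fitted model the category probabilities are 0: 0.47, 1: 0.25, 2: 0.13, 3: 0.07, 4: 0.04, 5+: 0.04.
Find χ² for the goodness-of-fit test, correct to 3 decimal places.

11.961

Expected counts E_i = n·p_i: 361×0.47 = 169.67, 361×0.25 = 90.25, 361×0.13 = 46.93, 361×0.07 = 25.27, 361×0.04 = 14.44, 361×0.04 = 14.44.
cat         O        E   (O−E)²/E
0         189   169.67     2.2022
1          74    90.25     2.9259
2          38    46.93     1.6992
3          21    25.27     0.7215
4          22    14.44     3.9580
5+         17    14.44     0.4539
Sum = 11.961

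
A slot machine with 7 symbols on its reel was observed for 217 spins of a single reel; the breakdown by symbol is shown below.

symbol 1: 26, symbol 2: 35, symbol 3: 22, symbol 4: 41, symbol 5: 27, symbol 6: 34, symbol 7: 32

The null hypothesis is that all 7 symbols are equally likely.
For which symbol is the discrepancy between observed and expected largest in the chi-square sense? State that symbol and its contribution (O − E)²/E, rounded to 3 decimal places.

Expected count for each of the 7 categories: 217/7 = 31.
symbol 1: (26 − 31)²/31 = 25/31 = 0.8065
symbol 2: (35 − 31)²/31 = 16/31 = 0.5161
symbol 3: (22 − 31)²/31 = 81/31 = 2.6129
symbol 4: (41 − 31)²/31 = 100/31 = 3.2258
symbol 5: (27 − 31)²/31 = 16/31 = 0.5161
symbol 6: (34 − 31)²/31 = 9/31 = 0.2903
symbol 7: (32 − 31)²/31 = 1/31 = 0.0323
The largest term is for symbol 4: 3.226.

symbol 4, 3.226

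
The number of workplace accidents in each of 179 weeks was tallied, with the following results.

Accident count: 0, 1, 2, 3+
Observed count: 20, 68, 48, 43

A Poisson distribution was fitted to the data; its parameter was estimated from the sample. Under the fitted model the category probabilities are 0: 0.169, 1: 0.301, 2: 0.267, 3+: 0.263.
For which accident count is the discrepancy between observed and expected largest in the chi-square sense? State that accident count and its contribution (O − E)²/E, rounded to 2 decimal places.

1, 3.70

Expected counts E_i = n·p_i: 179×0.169 = 30.251, 179×0.301 = 53.879, 179×0.267 = 47.793, 179×0.263 = 47.077.
cat         O        E   (O−E)²/E
0          20   30.251      3.474
1          68   53.879      3.701
2          48   47.793      0.001
3+         43   47.077      0.353
The largest term is for 1: 3.70.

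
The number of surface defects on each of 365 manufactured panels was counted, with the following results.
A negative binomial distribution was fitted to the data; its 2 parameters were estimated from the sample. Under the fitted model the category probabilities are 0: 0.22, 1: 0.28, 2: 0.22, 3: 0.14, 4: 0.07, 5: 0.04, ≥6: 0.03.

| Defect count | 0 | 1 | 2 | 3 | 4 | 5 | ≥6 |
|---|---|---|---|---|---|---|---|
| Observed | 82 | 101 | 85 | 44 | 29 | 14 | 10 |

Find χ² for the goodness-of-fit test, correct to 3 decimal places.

Expected counts E_i = n·p_i: 365×0.22 = 80.3, 365×0.28 = 102.2, 365×0.22 = 80.3, 365×0.14 = 51.1, 365×0.07 = 25.55, 365×0.04 = 14.6, 365×0.03 = 10.95.
χ² = (82−80.3)²/80.3 + (101−102.2)²/102.2 + (85−80.3)²/80.3 + (44−51.1)²/51.1 + (29−25.55)²/25.55 + (14−14.6)²/14.6 + (10−10.95)²/10.95
   = 0.0360 + 0.0141 + 0.2751 + 0.9865 + 0.4659 + 0.0247 + 0.0824
Sum = 1.885

1.885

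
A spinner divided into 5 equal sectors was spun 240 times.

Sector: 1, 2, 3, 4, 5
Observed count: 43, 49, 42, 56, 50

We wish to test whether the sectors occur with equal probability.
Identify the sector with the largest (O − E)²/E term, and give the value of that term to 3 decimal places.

Expected count for each of the 5 categories: 240/5 = 48.
χ² = (43−48)²/48 + (49−48)²/48 + (42−48)²/48 + (56−48)²/48 + (50−48)²/48
   = 0.5208 + 0.0208 + 0.7500 + 1.3333 + 0.0833
The largest term is for 4: 1.333.

4, 1.333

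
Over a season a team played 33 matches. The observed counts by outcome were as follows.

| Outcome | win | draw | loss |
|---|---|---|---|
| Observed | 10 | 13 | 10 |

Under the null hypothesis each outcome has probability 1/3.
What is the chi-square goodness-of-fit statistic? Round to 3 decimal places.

Expected count for each of the 3 categories: 33/3 = 11.
cat         O        E   (O−E)²/E
win        10       11     0.0909
draw       13       11     0.3636
loss       10       11     0.0909
Sum = 0.545

0.545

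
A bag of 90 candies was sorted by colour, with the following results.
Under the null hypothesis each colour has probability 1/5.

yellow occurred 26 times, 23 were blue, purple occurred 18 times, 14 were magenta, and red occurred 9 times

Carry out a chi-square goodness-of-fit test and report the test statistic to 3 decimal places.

Expected count for each of the 5 categories: 90/5 = 18.
yellow: (26 − 18)²/18 = 64/18 = 3.5556
blue: (23 − 18)²/18 = 25/18 = 1.3889
purple: (18 − 18)²/18 = 0/18 = 0.0000
magenta: (14 − 18)²/18 = 16/18 = 0.8889
red: (9 − 18)²/18 = 81/18 = 4.5000
Sum = 10.333

10.333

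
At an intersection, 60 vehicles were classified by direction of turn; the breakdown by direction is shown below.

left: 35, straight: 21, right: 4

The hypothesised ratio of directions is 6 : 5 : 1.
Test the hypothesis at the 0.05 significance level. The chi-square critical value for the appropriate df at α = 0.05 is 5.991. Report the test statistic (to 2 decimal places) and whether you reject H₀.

Ratio total = 12. Expected counts: 60×6/12 = 30, 60×5/12 = 25, 60×1/12 = 5.
left: (35 − 30)²/30 = 25/30 = 0.833
straight: (21 − 25)²/25 = 16/25 = 0.640
right: (4 − 5)²/5 = 1/5 = 0.200
Sum = 1.67
df = 2. Since 1.67 < 5.991, we do not reject H₀.

1.67; do not reject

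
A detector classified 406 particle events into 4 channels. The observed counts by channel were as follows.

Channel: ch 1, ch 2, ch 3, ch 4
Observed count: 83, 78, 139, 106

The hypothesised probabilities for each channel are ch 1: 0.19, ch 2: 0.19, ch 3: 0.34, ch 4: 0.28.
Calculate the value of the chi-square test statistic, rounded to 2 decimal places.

Expected counts E_i = n·p_i: 406×0.19 = 77.14, 406×0.19 = 77.14, 406×0.34 = 138.04, 406×0.28 = 113.68.
ch 1: (83 − 77.14)²/77.14 = 34.3396/77.14 = 0.445
ch 2: (78 − 77.14)²/77.14 = 0.7396/77.14 = 0.010
ch 3: (139 − 138.04)²/138.04 = 0.9216/138.04 = 0.007
ch 4: (106 − 113.68)²/113.68 = 58.9824/113.68 = 0.519
Sum = 0.98

0.98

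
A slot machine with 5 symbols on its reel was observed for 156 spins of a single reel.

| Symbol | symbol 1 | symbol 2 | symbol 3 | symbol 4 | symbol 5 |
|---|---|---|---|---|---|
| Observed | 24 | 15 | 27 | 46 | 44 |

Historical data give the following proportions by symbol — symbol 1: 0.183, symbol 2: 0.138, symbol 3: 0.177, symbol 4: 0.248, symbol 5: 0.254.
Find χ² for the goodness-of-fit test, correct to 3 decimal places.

Expected counts E_i = n·p_i: 156×0.183 = 28.548, 156×0.138 = 21.528, 156×0.177 = 27.612, 156×0.248 = 38.688, 156×0.254 = 39.624.
cat           O        E   (O−E)²/E
symbol 1     24   28.548     0.7245
symbol 2     15   21.528     1.9795
symbol 3     27   27.612     0.0136
symbol 4     46   38.688     1.3820
symbol 5     44   39.624     0.4833
Sum = 4.583

4.583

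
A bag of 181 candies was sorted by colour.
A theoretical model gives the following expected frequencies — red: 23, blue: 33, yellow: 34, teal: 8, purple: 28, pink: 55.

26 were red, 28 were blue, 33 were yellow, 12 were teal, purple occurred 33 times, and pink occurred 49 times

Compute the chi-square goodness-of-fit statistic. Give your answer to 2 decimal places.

χ² = (26−23)²/23 + (28−33)²/33 + (33−34)²/34 + (12−8)²/8 + (33−28)²/28 + (49−55)²/55
   = 0.391 + 0.758 + 0.029 + 2.000 + 0.893 + 0.655
Sum = 4.73

4.73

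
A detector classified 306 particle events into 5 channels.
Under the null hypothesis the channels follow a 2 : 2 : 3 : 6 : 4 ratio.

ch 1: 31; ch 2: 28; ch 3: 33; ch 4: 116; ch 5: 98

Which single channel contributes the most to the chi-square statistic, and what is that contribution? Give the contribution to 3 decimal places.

ch 5, 9.389

Ratio total = 17. Expected counts: 306×2/17 = 36, 306×2/17 = 36, 306×3/17 = 54, 306×6/17 = 108, 306×4/17 = 72.
χ² = (31−36)²/36 + (28−36)²/36 + (33−54)²/54 + (116−108)²/108 + (98−72)²/72
   = 0.6944 + 1.7778 + 8.1667 + 0.5926 + 9.3889
The largest term is for ch 5: 9.389.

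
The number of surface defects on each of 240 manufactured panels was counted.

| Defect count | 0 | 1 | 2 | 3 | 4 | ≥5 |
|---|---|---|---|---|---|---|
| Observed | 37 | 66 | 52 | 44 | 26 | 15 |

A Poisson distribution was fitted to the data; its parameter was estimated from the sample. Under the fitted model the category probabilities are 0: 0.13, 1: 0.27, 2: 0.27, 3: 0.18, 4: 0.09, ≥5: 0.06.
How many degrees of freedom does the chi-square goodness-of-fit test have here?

There are k = 6 categories and 1 parameter estimated from the data, so df = 6 − 1 − 1 = 4.

4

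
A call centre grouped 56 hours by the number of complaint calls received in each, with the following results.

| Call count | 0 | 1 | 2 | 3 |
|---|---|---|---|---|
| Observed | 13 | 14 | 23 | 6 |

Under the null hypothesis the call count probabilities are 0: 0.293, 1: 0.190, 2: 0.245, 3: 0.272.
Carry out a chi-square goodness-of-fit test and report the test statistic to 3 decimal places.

13.641

Expected counts E_i = n·p_i: 56×0.293 = 16.408, 56×0.190 = 10.64, 56×0.245 = 13.72, 56×0.272 = 15.232.
χ² = (13−16.408)²/16.408 + (14−10.64)²/10.64 + (23−13.72)²/13.72 + (6−15.232)²/15.232
   = 0.7079 + 1.0611 + 6.2769 + 5.5954
Sum = 13.641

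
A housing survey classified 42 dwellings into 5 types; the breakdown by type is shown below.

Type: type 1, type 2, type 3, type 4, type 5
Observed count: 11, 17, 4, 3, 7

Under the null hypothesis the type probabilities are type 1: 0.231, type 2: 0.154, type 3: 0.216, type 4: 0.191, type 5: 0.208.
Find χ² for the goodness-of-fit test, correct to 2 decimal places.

Expected counts E_i = n·p_i: 42×0.231 = 9.702, 42×0.154 = 6.468, 42×0.216 = 9.072, 42×0.191 = 8.022, 42×0.208 = 8.736.
χ² = (11−9.702)²/9.702 + (17−6.468)²/6.468 + (4−9.072)²/9.072 + (3−8.022)²/8.022 + (7−8.736)²/8.736
   = 0.174 + 17.150 + 2.836 + 3.144 + 0.345
Sum = 23.65

23.65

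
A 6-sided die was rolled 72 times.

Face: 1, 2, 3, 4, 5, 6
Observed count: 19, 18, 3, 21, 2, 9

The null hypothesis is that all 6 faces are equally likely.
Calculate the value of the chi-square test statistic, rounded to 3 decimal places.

Under H₀ each category has probability 1/6, so each expected count is 72/6 = 12.
cat         O        E   (O−E)²/E
1          19       12     4.0833
2          18       12     3.0000
3           3       12     6.7500
4          21       12     6.7500
5           2       12     8.3333
6           9       12     0.7500
Sum = 29.667

29.667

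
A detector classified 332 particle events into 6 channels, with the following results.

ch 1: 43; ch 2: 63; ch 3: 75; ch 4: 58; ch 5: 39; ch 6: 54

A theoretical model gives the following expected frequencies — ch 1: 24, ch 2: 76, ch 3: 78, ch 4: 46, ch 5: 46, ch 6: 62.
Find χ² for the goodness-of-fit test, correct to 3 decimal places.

ch 1: (43 − 24)²/24 = 361/24 = 15.0417
ch 2: (63 − 76)²/76 = 169/76 = 2.2237
ch 3: (75 − 78)²/78 = 9/78 = 0.1154
ch 4: (58 − 46)²/46 = 144/46 = 3.1304
ch 5: (39 − 46)²/46 = 49/46 = 1.0652
ch 6: (54 − 62)²/62 = 64/62 = 1.0323
Sum = 22.609

22.609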